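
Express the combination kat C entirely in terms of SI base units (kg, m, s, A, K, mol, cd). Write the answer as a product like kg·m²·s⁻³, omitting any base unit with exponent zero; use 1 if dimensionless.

A·mol

kat = mol/s = s⁻¹·mol (catalytic activity).
C = A·s = s·A (charge = current × time).
Combining: kat·C = (s⁻¹·mol) · (s·A) = A·mol.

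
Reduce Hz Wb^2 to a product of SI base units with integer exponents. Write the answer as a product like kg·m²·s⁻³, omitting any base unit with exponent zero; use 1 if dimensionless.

Hz = 1/s = s⁻¹ (frequency is cycles per second).
Wb = V·s (flux: a volt is a weber per second),
    = kg·m²·s⁻²·A⁻¹.
So Wb² = kg²·m⁴·s⁻⁴·A⁻².
Combining: Hz·Wb² = s⁻¹ · (kg²·m⁴·s⁻⁴·A⁻²) = kg²·m⁴·s⁻⁵·A⁻².

kg²·m⁴·s⁻⁵·A⁻²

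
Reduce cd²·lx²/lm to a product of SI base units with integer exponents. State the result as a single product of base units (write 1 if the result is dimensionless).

m⁻⁴·cd³

lm = cd·sr = cd (luminous flux; sr is dimensionless).
So lm⁻¹ = cd⁻¹.
lx = lm/m² (illuminance = luminous flux per area),
    = m⁻²·cd.
So lx² = m⁻⁴·cd².
Combining: lm⁻¹·cd²·lx² = cd⁻¹ · cd² · (m⁻⁴·cd²) = m⁻⁴·cd³.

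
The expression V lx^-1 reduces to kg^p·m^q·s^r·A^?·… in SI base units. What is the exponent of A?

V = W/A (potential = power per current),
    = kg·m²·s⁻³·A⁻¹.
lx = lm/m² (illuminance = luminous flux per area),
    = m⁻²·cd.
So lx⁻¹ = m²·cd⁻¹.
Combining: V·lx⁻¹ = (kg·m²·s⁻³·A⁻¹) · (m²·cd⁻¹) = kg·m⁴·s⁻³·A⁻¹·cd⁻¹.
The exponent of A is -1.

-1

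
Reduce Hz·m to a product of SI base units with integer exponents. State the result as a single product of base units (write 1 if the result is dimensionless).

m·s⁻¹

Hz = 1/s = s⁻¹ (frequency is cycles per second).
Combining: Hz·m = s⁻¹ · m = m·s⁻¹.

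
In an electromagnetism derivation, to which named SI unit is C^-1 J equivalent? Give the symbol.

V

C = A·s = s·A (charge = current × time).
So C⁻¹ = s⁻¹·A⁻¹.
J = N·m (work = force × distance),
    = kg·m²·s⁻².
Combining: C⁻¹·J = (s⁻¹·A⁻¹) · (kg·m²·s⁻²) = kg·m²·s⁻³·A⁻¹.
kg·m²·s⁻³·A⁻¹ is the base-SI form of the volt.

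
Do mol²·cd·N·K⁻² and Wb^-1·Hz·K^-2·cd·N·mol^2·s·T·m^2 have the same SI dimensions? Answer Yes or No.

Yes

Left side:
  N = kg·m·s⁻².
  Combining: mol²·cd·N·K⁻² = mol² · cd · (kg·m·s⁻²) · K⁻² = kg·m·s⁻²·K⁻²·mol²·cd.
Right side:
  Wb = kg·m²·s⁻²·A⁻¹.
  So Wb⁻¹ = kg⁻¹·m⁻²·s²·A.
  Hz = s⁻¹.
  N = kg·m·s⁻².
  T = kg·s⁻²·A⁻¹.
  Combining: Wb⁻¹·Hz·K⁻²·cd·N·mol²·s·T·m² = (kg⁻¹·m⁻²·s²·A) · s⁻¹ · K⁻² · cd · (kg·m·s⁻²) · mol² · s · (kg·s⁻²·A⁻¹) · m² = kg·m·s⁻²·K⁻²·mol²·cd.
Both reduce to kg·m·s⁻²·K⁻²·mol²·cd.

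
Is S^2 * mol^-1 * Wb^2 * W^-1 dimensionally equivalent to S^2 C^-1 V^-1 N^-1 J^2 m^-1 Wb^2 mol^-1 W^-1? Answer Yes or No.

Left side:
  S = kg⁻¹·m⁻²·s³·A².
  So S² = kg⁻²·m⁻⁴·s⁶·A⁴.
  Wb = kg·m²·s⁻²·A⁻¹.
  So Wb² = kg²·m⁴·s⁻⁴·A⁻².
  W = kg·m²·s⁻³.
  So W⁻¹ = kg⁻¹·m⁻²·s³.
  Combining: S²·mol⁻¹·Wb²·W⁻¹ = (kg⁻²·m⁻⁴·s⁶·A⁴) · mol⁻¹ · (kg²·m⁴·s⁻⁴·A⁻²) · (kg⁻¹·m⁻²·s³) = kg⁻¹·m⁻²·s⁵·A²·mol⁻¹.
Right side:
  S = 1/Ω (conductance is reciprocal resistance),
      = kg⁻¹·m⁻²·s³·A².
  So S² = kg⁻²·m⁻⁴·s⁶·A⁴.
  C = A·s = s·A (charge = current × time).
  So C⁻¹ = s⁻¹·A⁻¹.
  V = W/A (potential = power per current),
      = kg·m²·s⁻³·A⁻¹.
  So V⁻¹ = kg⁻¹·m⁻²·s³·A.
  N = kg·m/s² = kg·m·s⁻² (force = mass × acceleration).
  So N⁻¹ = kg⁻¹·m⁻¹·s².
  J = N·m (work = force × distance),
      = kg·m²·s⁻².
  So J² = kg²·m⁴·s⁻⁴.
  Wb = V·s (flux: a volt is a weber per second),
      = kg·m²·s⁻²·A⁻¹.
  So Wb² = kg²·m⁴·s⁻⁴·A⁻².
  W = J/s (power = energy per time),
      = kg·m²·s⁻³.
  So W⁻¹ = kg⁻¹·m⁻²·s³.
  Combining: S²·C⁻¹·V⁻¹·N⁻¹·J²·m⁻¹·Wb²·mol⁻¹·W⁻¹ = (kg⁻²·m⁻⁴·s⁶·A⁴) · (s⁻¹·A⁻¹) · (kg⁻¹·m⁻²·s³·A) · (kg⁻¹·m⁻¹·s²) · (kg²·m⁴·s⁻⁴) · m⁻¹ · (kg²·m⁴·s⁻⁴·A⁻²) · mol⁻¹ · (kg⁻¹·m⁻²·s³) = kg⁻¹·m⁻²·s⁵·A²·mol⁻¹.
Both reduce to kg⁻¹·m⁻²·s⁵·A²·mol⁻¹.

Yes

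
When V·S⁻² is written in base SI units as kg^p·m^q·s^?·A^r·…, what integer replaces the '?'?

V = kg·m²·s⁻³·A⁻¹.
S = kg⁻¹·m⁻²·s³·A².
So S⁻² = kg²·m⁴·s⁻⁶·A⁻⁴.
Combining: V·S⁻² = (kg·m²·s⁻³·A⁻¹) · (kg²·m⁴·s⁻⁶·A⁻⁴) = kg³·m⁶·s⁻⁹·A⁻⁵.
The exponent of s is -9.

-9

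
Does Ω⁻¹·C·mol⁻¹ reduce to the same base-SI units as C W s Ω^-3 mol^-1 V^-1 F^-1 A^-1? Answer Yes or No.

Left side:
  Ω = V/A (resistance = voltage per current),
      = kg·m²·s⁻³·A⁻².
  So Ω⁻¹ = kg⁻¹·m⁻²·s³·A².
  C = A·s = s·A (charge = current × time).
  Combining: Ω⁻¹·C·mol⁻¹ = (kg⁻¹·m⁻²·s³·A²) · (s·A) · mol⁻¹ = kg⁻¹·m⁻²·s⁴·A³·mol⁻¹.
Right side:
  C = A·s = s·A (charge = current × time).
  W = J/s (power = energy per time),
      = kg·m²·s⁻³.
  Ω = V/A (resistance = voltage per current),
      = kg·m²·s⁻³·A⁻².
  So Ω⁻³ = kg⁻³·m⁻⁶·s⁹·A⁶.
  V = W/A (potential = power per current),
      = kg·m²·s⁻³·A⁻¹.
  So V⁻¹ = kg⁻¹·m⁻²·s³·A.
  F = C/V (capacitance = charge per voltage),
      = A·s/(kg·m²·s⁻³·A⁻¹) (substituting C and V),
      = kg⁻¹·m⁻²·s⁴·A².
  So F⁻¹ = kg·m²·s⁻⁴·A⁻².
  Combining: C·W·s·Ω⁻³·mol⁻¹·V⁻¹·F⁻¹·A⁻¹ = (s·A) · (kg·m²·s⁻³) · s · (kg⁻³·m⁻⁶·s⁹·A⁶) · mol⁻¹ · (kg⁻¹·m⁻²·s³·A) · (kg·m²·s⁻⁴·A⁻²) · A⁻¹ = kg⁻²·m⁻⁴·s⁷·A⁵·mol⁻¹.
Left is kg⁻¹·m⁻²·s⁴·A³·mol⁻¹; right is kg⁻²·m⁻⁴·s⁷·A⁵·mol⁻¹ — different.

No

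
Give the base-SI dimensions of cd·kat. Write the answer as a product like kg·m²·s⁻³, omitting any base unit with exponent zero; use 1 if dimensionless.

s⁻¹·mol·cd

kat = s⁻¹·mol.
Combining: cd·kat = cd · (s⁻¹·mol) = s⁻¹·mol·cd.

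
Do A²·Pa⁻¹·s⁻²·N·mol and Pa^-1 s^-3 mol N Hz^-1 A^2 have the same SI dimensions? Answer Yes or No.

Left side:
  Pa = kg·m⁻¹·s⁻².
  So Pa⁻¹ = kg⁻¹·m·s².
  N = kg·m·s⁻².
  Combining: A²·Pa⁻¹·s⁻²·N·mol = A² · (kg⁻¹·m·s²) · s⁻² · (kg·m·s⁻²) · mol = m²·s⁻²·A²·mol.
Right side:
  Pa = N/m² (pressure = force per area),
      = kg·m⁻¹·s⁻².
  So Pa⁻¹ = kg⁻¹·m·s².
  N = kg·m/s² = kg·m·s⁻² (force = mass × acceleration).
  Hz = 1/s = s⁻¹ (frequency is cycles per second).
  So Hz⁻¹ = s.
  Combining: Pa⁻¹·s⁻³·mol·N·Hz⁻¹·A² = (kg⁻¹·m·s²) · s⁻³ · mol · (kg·m·s⁻²) · s · A² = m²·s⁻²·A²·mol.
Both reduce to m²·s⁻²·A²·mol.

Yes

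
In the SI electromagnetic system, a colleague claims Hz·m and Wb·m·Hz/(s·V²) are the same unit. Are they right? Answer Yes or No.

No

Left side:
  Hz = 1/s = s⁻¹ (frequency is cycles per second).
  Combining: Hz·m = s⁻¹ · m = m·s⁻¹.
Right side:
  Wb = kg·m²·s⁻²·A⁻¹.
  V = kg·m²·s⁻³·A⁻¹.
  So V⁻² = kg⁻²·m⁻⁴·s⁶·A².
  Hz = s⁻¹.
  Combining: Wb·m·s⁻¹·V⁻²·Hz = (kg·m²·s⁻²·A⁻¹) · m · s⁻¹ · (kg⁻²·m⁻⁴·s⁶·A²) · s⁻¹ = kg⁻¹·m⁻¹·s²·A.
Left is m·s⁻¹; right is kg⁻¹·m⁻¹·s²·A — different.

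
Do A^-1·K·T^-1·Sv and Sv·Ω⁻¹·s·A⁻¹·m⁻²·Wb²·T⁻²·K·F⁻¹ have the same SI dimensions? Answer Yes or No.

Left side:
  T = kg·s⁻²·A⁻¹.
  So T⁻¹ = kg⁻¹·s²·A.
  Sv = m²·s⁻².
  Combining: A⁻¹·K·T⁻¹·Sv = A⁻¹ · K · (kg⁻¹·s²·A) · (m²·s⁻²) = kg⁻¹·m²·K.
Right side:
  Sv = m²·s⁻².
  Ω = kg·m²·s⁻³·A⁻².
  So Ω⁻¹ = kg⁻¹·m⁻²·s³·A².
  Wb = kg·m²·s⁻²·A⁻¹.
  So Wb² = kg²·m⁴·s⁻⁴·A⁻².
  T = kg·s⁻²·A⁻¹.
  So T⁻² = kg⁻²·s⁴·A².
  F = kg⁻¹·m⁻²·s⁴·A².
  So F⁻¹ = kg·m²·s⁻⁴·A⁻².
  Combining: Sv·Ω⁻¹·s·A⁻¹·m⁻²·Wb²·T⁻²·K·F⁻¹ = (m²·s⁻²) · (kg⁻¹·m⁻²·s³·A²) · s · A⁻¹ · m⁻² · (kg²·m⁴·s⁻⁴·A⁻²) · (kg⁻²·s⁴·A²) · K · (kg·m²·s⁻⁴·A⁻²) = m⁴·s⁻²·A⁻¹·K.
Left is kg⁻¹·m²·K; right is m⁴·s⁻²·A⁻¹·K — different.

No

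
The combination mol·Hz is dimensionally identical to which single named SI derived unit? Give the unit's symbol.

Hz = 1/s = s⁻¹ (frequency is cycles per second).
Combining: mol·Hz = mol · s⁻¹ = s⁻¹·mol.
s⁻¹·mol is the base-SI form of the katal.

kat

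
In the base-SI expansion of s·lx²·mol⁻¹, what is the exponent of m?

lx = m⁻²·cd.
So lx² = m⁻⁴·cd².
Combining: s·lx²·mol⁻¹ = s · (m⁻⁴·cd²) · mol⁻¹ = m⁻⁴·s·mol⁻¹·cd².
The exponent of m is -4.

-4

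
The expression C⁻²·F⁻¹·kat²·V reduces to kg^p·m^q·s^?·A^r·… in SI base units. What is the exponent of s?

-11

C = s·A.
So C⁻² = s⁻²·A⁻².
F = kg⁻¹·m⁻²·s⁴·A².
So F⁻¹ = kg·m²·s⁻⁴·A⁻².
kat = s⁻¹·mol.
So kat² = s⁻²·mol².
V = kg·m²·s⁻³·A⁻¹.
Combining: C⁻²·F⁻¹·kat²·V = (s⁻²·A⁻²) · (kg·m²·s⁻⁴·A⁻²) · (s⁻²·mol²) · (kg·m²·s⁻³·A⁻¹) = kg²·m⁴·s⁻¹¹·A⁻⁵·mol².
The exponent of s is -11.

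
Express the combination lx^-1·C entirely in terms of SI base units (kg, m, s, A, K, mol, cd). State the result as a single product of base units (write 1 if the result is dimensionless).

lx = m⁻²·cd.
So lx⁻¹ = m²·cd⁻¹.
C = s·A.
Combining: lx⁻¹·C = (m²·cd⁻¹) · (s·A) = m²·s·A·cd⁻¹.

m²·s·A·cd⁻¹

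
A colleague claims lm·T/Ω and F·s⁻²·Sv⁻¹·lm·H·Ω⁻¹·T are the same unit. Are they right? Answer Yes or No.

Left side:
  lm = cd.
  T = kg·s⁻²·A⁻¹.
  Ω = kg·m²·s⁻³·A⁻².
  So Ω⁻¹ = kg⁻¹·m⁻²·s³·A².
  Combining: lm·T·Ω⁻¹ = cd · (kg·s⁻²·A⁻¹) · (kg⁻¹·m⁻²·s³·A²) = m⁻²·s·A·cd.
Right side:
  F = kg⁻¹·m⁻²·s⁴·A².
  Sv = m²·s⁻².
  So Sv⁻¹ = m⁻²·s².
  lm = cd.
  H = kg·m²·s⁻²·A⁻².
  Ω = kg·m²·s⁻³·A⁻².
  So Ω⁻¹ = kg⁻¹·m⁻²·s³·A².
  T = kg·s⁻²·A⁻¹.
  Combining: F·s⁻²·Sv⁻¹·lm·H·Ω⁻¹·T = (kg⁻¹·m⁻²·s⁴·A²) · s⁻² · (m⁻²·s²) · cd · (kg·m²·s⁻²·A⁻²) · (kg⁻¹·m⁻²·s³·A²) · (kg·s⁻²·A⁻¹) = m⁻⁴·s³·A·cd.
Left is m⁻²·s·A·cd; right is m⁻⁴·s³·A·cd — different.

No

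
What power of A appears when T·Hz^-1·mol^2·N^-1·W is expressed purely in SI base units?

-1

T = Wb/m² (flux density = flux per area),
    = kg·s⁻²·A⁻¹.
Hz = 1/s = s⁻¹ (frequency is cycles per second).
So Hz⁻¹ = s.
N = kg·m/s² = kg·m·s⁻² (force = mass × acceleration).
So N⁻¹ = kg⁻¹·m⁻¹·s².
W = J/s (power = energy per time),
    = kg·m²·s⁻³.
Combining: T·Hz⁻¹·mol²·N⁻¹·W = (kg·s⁻²·A⁻¹) · s · mol² · (kg⁻¹·m⁻¹·s²) · (kg·m²·s⁻³) = kg·m·s⁻²·A⁻¹·mol².
The exponent of A is -1.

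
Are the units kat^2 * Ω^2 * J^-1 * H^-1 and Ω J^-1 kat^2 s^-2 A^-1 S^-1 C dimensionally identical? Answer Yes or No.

Left side:
  kat = mol/s = s⁻¹·mol (catalytic activity).
  So kat² = s⁻²·mol².
  Ω = V/A (resistance = voltage per current),
      = kg·m²·s⁻³·A⁻².
  So Ω² = kg²·m⁴·s⁻⁶·A⁻⁴.
  J = N·m (work = force × distance),
      = kg·m²·s⁻².
  So J⁻¹ = kg⁻¹·m⁻²·s².
  H = Wb/A (inductance = flux per current),
      = kg·m²·s⁻²·A⁻².
  So H⁻¹ = kg⁻¹·m⁻²·s²·A².
  Combining: kat²·Ω²·J⁻¹·H⁻¹ = (s⁻²·mol²) · (kg²·m⁴·s⁻⁶·A⁻⁴) · (kg⁻¹·m⁻²·s²) · (kg⁻¹·m⁻²·s²·A²) = s⁻⁴·A⁻²·mol².
Right side:
  Ω = V/A (resistance = voltage per current),
      = kg·m²·s⁻³·A⁻².
  J = N·m (work = force × distance),
      = kg·m²·s⁻².
  So J⁻¹ = kg⁻¹·m⁻²·s².
  kat = mol/s = s⁻¹·mol (catalytic activity).
  So kat² = s⁻²·mol².
  S = 1/Ω (conductance is reciprocal resistance),
      = kg⁻¹·m⁻²·s³·A².
  So S⁻¹ = kg·m²·s⁻³·A⁻².
  C = A·s = s·A (charge = current × time).
  Combining: Ω·J⁻¹·kat²·s⁻²·A⁻¹·S⁻¹·C = (kg·m²·s⁻³·A⁻²) · (kg⁻¹·m⁻²·s²) · (s⁻²·mol²) · s⁻² · A⁻¹ · (kg·m²·s⁻³·A⁻²) · (s·A) = kg·m²·s⁻⁷·A⁻⁴·mol².
Left is s⁻⁴·A⁻²·mol²; right is kg·m²·s⁻⁷·A⁻⁴·mol² — different.

No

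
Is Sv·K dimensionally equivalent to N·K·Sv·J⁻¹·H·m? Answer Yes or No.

Left side:
  Sv = J/kg (equivalent dose = energy per mass),
      = m²·s⁻².
  Combining: Sv·K = (m²·s⁻²) · K = m²·s⁻²·K.
Right side:
  N = kg·m·s⁻².
  Sv = m²·s⁻².
  J = kg·m²·s⁻².
  So J⁻¹ = kg⁻¹·m⁻²·s².
  H = kg·m²·s⁻²·A⁻².
  Combining: N·K·Sv·J⁻¹·H·m = (kg·m·s⁻²) · K · (m²·s⁻²) · (kg⁻¹·m⁻²·s²) · (kg·m²·s⁻²·A⁻²) · m = kg·m⁴·s⁻⁴·A⁻²·K.
Left is m²·s⁻²·K; right is kg·m⁴·s⁻⁴·A⁻²·K — different.

No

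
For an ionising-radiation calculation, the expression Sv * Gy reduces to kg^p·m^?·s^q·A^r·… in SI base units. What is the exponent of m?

4

Sv = J/kg (equivalent dose = energy per mass),
    = m²·s⁻².
Gy = J/kg (absorbed dose = energy per mass),
    = m²·s⁻².
Combining: Sv·Gy = (m²·s⁻²) · (m²·s⁻²) = m⁴·s⁻⁴.
The exponent of m is 4.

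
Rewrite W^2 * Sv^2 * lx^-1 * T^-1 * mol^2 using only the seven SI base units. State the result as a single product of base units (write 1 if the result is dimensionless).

kg·m¹⁰·s⁻⁸·A·mol²·cd⁻¹

W = J/s (power = energy per time),
    = kg·m²·s⁻³.
So W² = kg²·m⁴·s⁻⁶.
Sv = J/kg (equivalent dose = energy per mass),
    = m²·s⁻².
So Sv² = m⁴·s⁻⁴.
lx = lm/m² (illuminance = luminous flux per area),
    = m⁻²·cd.
So lx⁻¹ = m²·cd⁻¹.
T = Wb/m² (flux density = flux per area),
    = kg·s⁻²·A⁻¹.
So T⁻¹ = kg⁻¹·s²·A.
Combining: W²·Sv²·lx⁻¹·T⁻¹·mol² = (kg²·m⁴·s⁻⁶) · (m⁴·s⁻⁴) · (m²·cd⁻¹) · (kg⁻¹·s²·A) · mol² = kg·m¹⁰·s⁻⁸·A·mol²·cd⁻¹.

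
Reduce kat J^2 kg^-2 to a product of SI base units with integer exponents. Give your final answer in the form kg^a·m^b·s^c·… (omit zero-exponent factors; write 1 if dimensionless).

m⁴·s⁻⁵·mol

kat = s⁻¹·mol.
J = kg·m²·s⁻².
So J² = kg²·m⁴·s⁻⁴.
Combining: kat·J²·kg⁻² = (s⁻¹·mol) · (kg²·m⁴·s⁻⁴) · kg⁻² = m⁴·s⁻⁵·mol.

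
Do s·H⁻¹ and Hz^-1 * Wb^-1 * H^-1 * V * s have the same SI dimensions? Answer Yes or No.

Left side:
  H = Wb/A (inductance = flux per current),
      = kg·m²·s⁻²·A⁻².
  So H⁻¹ = kg⁻¹·m⁻²·s²·A².
  Combining: s·H⁻¹ = s · (kg⁻¹·m⁻²·s²·A²) = kg⁻¹·m⁻²·s³·A².
Right side:
  Hz = 1/s = s⁻¹ (frequency is cycles per second).
  So Hz⁻¹ = s.
  Wb = V·s (flux: a volt is a weber per second),
      = kg·m²·s⁻²·A⁻¹.
  So Wb⁻¹ = kg⁻¹·m⁻²·s²·A.
  H = Wb/A (inductance = flux per current),
      = kg·m²·s⁻²·A⁻².
  So H⁻¹ = kg⁻¹·m⁻²·s²·A².
  V = W/A (potential = power per current),
      = kg·m²·s⁻³·A⁻¹.
  Combining: Hz⁻¹·Wb⁻¹·H⁻¹·V·s = s · (kg⁻¹·m⁻²·s²·A) · (kg⁻¹·m⁻²·s²·A²) · (kg·m²·s⁻³·A⁻¹) · s = kg⁻¹·m⁻²·s³·A².
Both reduce to kg⁻¹·m⁻²·s³·A².

Yes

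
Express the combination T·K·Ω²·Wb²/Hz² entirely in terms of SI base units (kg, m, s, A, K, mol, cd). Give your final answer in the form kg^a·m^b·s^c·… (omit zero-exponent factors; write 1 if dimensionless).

T = Wb/m² (flux density = flux per area),
    = kg·s⁻²·A⁻¹.
Ω = V/A (resistance = voltage per current),
    = kg·m²·s⁻³·A⁻².
So Ω² = kg²·m⁴·s⁻⁶·A⁻⁴.
Wb = V·s (flux: a volt is a weber per second),
    = kg·m²·s⁻²·A⁻¹.
So Wb² = kg²·m⁴·s⁻⁴·A⁻².
Hz = 1/s = s⁻¹ (frequency is cycles per second).
So Hz⁻² = s².
Combining: T·K·Ω²·Wb²·Hz⁻² = (kg·s⁻²·A⁻¹) · K · (kg²·m⁴·s⁻⁶·A⁻⁴) · (kg²·m⁴·s⁻⁴·A⁻²) · s² = kg⁵·m⁸·s⁻¹⁰·A⁻⁷·K.

kg⁵·m⁸·s⁻¹⁰·A⁻⁷·K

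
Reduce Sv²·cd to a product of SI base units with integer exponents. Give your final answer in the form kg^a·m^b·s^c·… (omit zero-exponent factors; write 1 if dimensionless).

m⁴·s⁻⁴·cd

Sv = m²·s⁻².
So Sv² = m⁴·s⁻⁴.
Combining: Sv²·cd = (m⁴·s⁻⁴) · cd = m⁴·s⁻⁴·cd.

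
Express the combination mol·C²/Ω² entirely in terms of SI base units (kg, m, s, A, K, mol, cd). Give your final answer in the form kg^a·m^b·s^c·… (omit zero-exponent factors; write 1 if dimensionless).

kg⁻²·m⁻⁴·s⁸·A⁶·mol

C = A·s = s·A (charge = current × time).
So C² = s²·A².
Ω = V/A (resistance = voltage per current),
    = kg·m²·s⁻³·A⁻².
So Ω⁻² = kg⁻²·m⁻⁴·s⁶·A⁴.
Combining: mol·C²·Ω⁻² = mol · (s²·A²) · (kg⁻²·m⁻⁴·s⁶·A⁴) = kg⁻²·m⁻⁴·s⁸·A⁶·mol.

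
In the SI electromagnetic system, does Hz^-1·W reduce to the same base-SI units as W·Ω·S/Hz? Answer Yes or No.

Left side:
  Hz = s⁻¹.
  So Hz⁻¹ = s.
  W = kg·m²·s⁻³.
  Combining: Hz⁻¹·W = s · (kg·m²·s⁻³) = kg·m²·s⁻².
Right side:
  Hz = s⁻¹.
  So Hz⁻¹ = s.
  W = kg·m²·s⁻³.
  Ω = kg·m²·s⁻³·A⁻².
  S = kg⁻¹·m⁻²·s³·A².
  Combining: Hz⁻¹·W·Ω·S = s · (kg·m²·s⁻³) · (kg·m²·s⁻³·A⁻²) · (kg⁻¹·m⁻²·s³·A²) = kg·m²·s⁻².
Both reduce to kg·m²·s⁻².

Yes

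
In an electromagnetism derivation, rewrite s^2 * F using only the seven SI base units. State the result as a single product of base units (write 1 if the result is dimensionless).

kg⁻¹·m⁻²·s⁶·A²

F = C/V (capacitance = charge per voltage),
    = A·s/(kg·m²·s⁻³·A⁻¹) (substituting C and V),
    = kg⁻¹·m⁻²·s⁴·A².
Combining: s²·F = s² · (kg⁻¹·m⁻²·s⁴·A²) = kg⁻¹·m⁻²·s⁶·A².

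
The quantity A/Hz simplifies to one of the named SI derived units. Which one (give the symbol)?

C

Hz = 1/s = s⁻¹ (frequency is cycles per second).
So Hz⁻¹ = s.
Combining: A·Hz⁻¹ = A · s = s·A.
s·A is the base-SI form of the coulomb.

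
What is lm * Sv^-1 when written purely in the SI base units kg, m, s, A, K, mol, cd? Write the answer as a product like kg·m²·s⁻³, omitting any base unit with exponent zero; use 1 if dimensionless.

m⁻²·s²·cd

lm = cd·sr = cd (luminous flux; sr is dimensionless).
Sv = J/kg (equivalent dose = energy per mass),
    = m²·s⁻².
So Sv⁻¹ = m⁻²·s².
Combining: lm·Sv⁻¹ = cd · (m⁻²·s²) = m⁻²·s²·cd.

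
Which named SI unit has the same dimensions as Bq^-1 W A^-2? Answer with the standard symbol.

Bq = 1/s = s⁻¹ (activity is decays per second).
So Bq⁻¹ = s.
W = J/s (power = energy per time),
    = kg·m²·s⁻³.
Combining: Bq⁻¹·W·A⁻² = s · (kg·m²·s⁻³) · A⁻² = kg·m²·s⁻²·A⁻².
kg·m²·s⁻²·A⁻² is the base-SI form of the henry.

H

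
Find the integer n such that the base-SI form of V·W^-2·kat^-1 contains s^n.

4

V = W/A (potential = power per current),
    = kg·m²·s⁻³·A⁻¹.
W = J/s (power = energy per time),
    = kg·m²·s⁻³.
So W⁻² = kg⁻²·m⁻⁴·s⁶.
kat = mol/s = s⁻¹·mol (catalytic activity).
So kat⁻¹ = s·mol⁻¹.
Combining: V·W⁻²·kat⁻¹ = (kg·m²·s⁻³·A⁻¹) · (kg⁻²·m⁻⁴·s⁶) · (s·mol⁻¹) = kg⁻¹·m⁻²·s⁴·A⁻¹·mol⁻¹.
The exponent of s is 4.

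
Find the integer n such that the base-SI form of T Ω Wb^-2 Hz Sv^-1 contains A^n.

T = Wb/m² (flux density = flux per area),
    = kg·s⁻²·A⁻¹.
Ω = V/A (resistance = voltage per current),
    = kg·m²·s⁻³·A⁻².
Wb = V·s (flux: a volt is a weber per second),
    = kg·m²·s⁻²·A⁻¹.
So Wb⁻² = kg⁻²·m⁻⁴·s⁴·A².
Hz = 1/s = s⁻¹ (frequency is cycles per second).
Sv = J/kg (equivalent dose = energy per mass),
    = m²·s⁻².
So Sv⁻¹ = m⁻²·s².
Combining: T·Ω·Wb⁻²·Hz·Sv⁻¹ = (kg·s⁻²·A⁻¹) · (kg·m²·s⁻³·A⁻²) · (kg⁻²·m⁻⁴·s⁴·A²) · s⁻¹ · (m⁻²·s²) = m⁻⁴·A⁻¹.
The exponent of A is -1.

-1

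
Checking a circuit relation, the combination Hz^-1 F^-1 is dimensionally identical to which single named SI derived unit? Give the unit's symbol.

Ω

Hz = 1/s = s⁻¹ (frequency is cycles per second).
So Hz⁻¹ = s.
F = C/V (capacitance = charge per voltage),
    = A·s/(kg·m²·s⁻³·A⁻¹) (substituting C and V),
    = kg⁻¹·m⁻²·s⁴·A².
So F⁻¹ = kg·m²·s⁻⁴·A⁻².
Combining: Hz⁻¹·F⁻¹ = s · (kg·m²·s⁻⁴·A⁻²) = kg·m²·s⁻³·A⁻².
kg·m²·s⁻³·A⁻² is the base-SI form of the ohm.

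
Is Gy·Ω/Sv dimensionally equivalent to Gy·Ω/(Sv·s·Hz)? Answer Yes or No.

Left side:
  Gy = J/kg (absorbed dose = energy per mass),
      = m²·s⁻².
  Sv = J/kg (equivalent dose = energy per mass),
      = m²·s⁻².
  So Sv⁻¹ = m⁻²·s².
  Ω = V/A (resistance = voltage per current),
      = kg·m²·s⁻³·A⁻².
  Combining: Gy·Sv⁻¹·Ω = (m²·s⁻²) · (m⁻²·s²) · (kg·m²·s⁻³·A⁻²) = kg·m²·s⁻³·A⁻².
Right side:
  Gy = m²·s⁻².
  Sv = m²·s⁻².
  So Sv⁻¹ = m⁻²·s².
  Ω = kg·m²·s⁻³·A⁻².
  Hz = s⁻¹.
  So Hz⁻¹ = s.
  Combining: Gy·Sv⁻¹·Ω·s⁻¹·Hz⁻¹ = (m²·s⁻²) · (m⁻²·s²) · (kg·m²·s⁻³·A⁻²) · s⁻¹ · s = kg·m²·s⁻³·A⁻².
Both reduce to kg·m²·s⁻³·A⁻².

Yes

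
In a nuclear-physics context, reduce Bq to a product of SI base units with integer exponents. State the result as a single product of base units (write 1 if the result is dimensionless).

Bq = s⁻¹.

s⁻¹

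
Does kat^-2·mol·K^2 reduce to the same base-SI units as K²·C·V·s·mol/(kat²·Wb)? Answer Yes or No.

No

Left side:
  kat = mol/s = s⁻¹·mol (catalytic activity).
  So kat⁻² = s²·mol⁻².
  Combining: kat⁻²·mol·K² = (s²·mol⁻²) · mol · K² = s²·K²·mol⁻¹.
Right side:
  C = s·A.
  kat = s⁻¹·mol.
  So kat⁻² = s²·mol⁻².
  V = kg·m²·s⁻³·A⁻¹.
  Wb = kg·m²·s⁻²·A⁻¹.
  So Wb⁻¹ = kg⁻¹·m⁻²·s²·A.
  Combining: K²·C·kat⁻²·V·Wb⁻¹·s·mol = K² · (s·A) · (s²·mol⁻²) · (kg·m²·s⁻³·A⁻¹) · (kg⁻¹·m⁻²·s²·A) · s · mol = s³·A·K²·mol⁻¹.
Left is s²·K²·mol⁻¹; right is s³·A·K²·mol⁻¹ — different.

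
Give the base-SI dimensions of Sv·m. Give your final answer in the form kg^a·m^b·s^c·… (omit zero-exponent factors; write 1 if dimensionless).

m³·s⁻²

Sv = J/kg (equivalent dose = energy per mass),
    = m²·s⁻².
Combining: Sv·m = (m²·s⁻²) · m = m³·s⁻².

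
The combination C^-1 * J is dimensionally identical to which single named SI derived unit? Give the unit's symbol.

C = s·A.
So C⁻¹ = s⁻¹·A⁻¹.
J = kg·m²·s⁻².
Combining: C⁻¹·J = (s⁻¹·A⁻¹) · (kg·m²·s⁻²) = kg·m²·s⁻³·A⁻¹.
kg·m²·s⁻³·A⁻¹ is the base-SI form of the volt.

V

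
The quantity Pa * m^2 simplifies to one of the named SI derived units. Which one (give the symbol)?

N

Pa = N/m² (pressure = force per area),
    = kg·m⁻¹·s⁻².
Combining: Pa·m² = (kg·m⁻¹·s⁻²) · m² = kg·m·s⁻².
kg·m·s⁻² is the base-SI form of the newton.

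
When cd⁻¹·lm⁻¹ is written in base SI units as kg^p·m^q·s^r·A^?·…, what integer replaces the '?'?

0

lm = cd·sr = cd (luminous flux; sr is dimensionless).
So lm⁻¹ = cd⁻¹.
Combining: cd⁻¹·lm⁻¹ = cd⁻¹ · cd⁻¹ = cd⁻².
The exponent of A is 0.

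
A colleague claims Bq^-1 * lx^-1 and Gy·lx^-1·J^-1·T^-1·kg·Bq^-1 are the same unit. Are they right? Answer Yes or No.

Left side:
  Bq = 1/s = s⁻¹ (activity is decays per second).
  So Bq⁻¹ = s.
  lx = lm/m² (illuminance = luminous flux per area),
      = m⁻²·cd.
  So lx⁻¹ = m²·cd⁻¹.
  Combining: Bq⁻¹·lx⁻¹ = s · (m²·cd⁻¹) = m²·s·cd⁻¹.
Right side:
  Gy = J/kg (absorbed dose = energy per mass),
      = m²·s⁻².
  lx = lm/m² (illuminance = luminous flux per area),
      = m⁻²·cd.
  So lx⁻¹ = m²·cd⁻¹.
  J = N·m (work = force × distance),
      = kg·m²·s⁻².
  So J⁻¹ = kg⁻¹·m⁻²·s².
  T = Wb/m² (flux density = flux per area),
      = kg·s⁻²·A⁻¹.
  So T⁻¹ = kg⁻¹·s²·A.
  Bq = 1/s = s⁻¹ (activity is decays per second).
  So Bq⁻¹ = s.
  Combining: Gy·lx⁻¹·J⁻¹·T⁻¹·kg·Bq⁻¹ = (m²·s⁻²) · (m²·cd⁻¹) · (kg⁻¹·m⁻²·s²) · (kg⁻¹·s²·A) · kg · s = kg⁻¹·m²·s³·A·cd⁻¹.
Left is m²·s·cd⁻¹; right is kg⁻¹·m²·s³·A·cd⁻¹ — different.

No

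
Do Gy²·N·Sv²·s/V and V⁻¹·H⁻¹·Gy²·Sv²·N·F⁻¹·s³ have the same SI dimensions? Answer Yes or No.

Left side:
  Gy = J/kg (absorbed dose = energy per mass),
      = m²·s⁻².
  So Gy² = m⁴·s⁻⁴.
  N = kg·m/s² = kg·m·s⁻² (force = mass × acceleration).
  Sv = J/kg (equivalent dose = energy per mass),
      = m²·s⁻².
  So Sv² = m⁴·s⁻⁴.
  V = W/A (potential = power per current),
      = kg·m²·s⁻³·A⁻¹.
  So V⁻¹ = kg⁻¹·m⁻²·s³·A.
  Combining: Gy²·N·Sv²·V⁻¹·s = (m⁴·s⁻⁴) · (kg·m·s⁻²) · (m⁴·s⁻⁴) · (kg⁻¹·m⁻²·s³·A) · s = m⁷·s⁻⁶·A.
Right side:
  V = kg·m²·s⁻³·A⁻¹.
  So V⁻¹ = kg⁻¹·m⁻²·s³·A.
  H = kg·m²·s⁻²·A⁻².
  So H⁻¹ = kg⁻¹·m⁻²·s²·A².
  Gy = m²·s⁻².
  So Gy² = m⁴·s⁻⁴.
  Sv = m²·s⁻².
  So Sv² = m⁴·s⁻⁴.
  N = kg·m·s⁻².
  F = kg⁻¹·m⁻²·s⁴·A².
  So F⁻¹ = kg·m²·s⁻⁴·A⁻².
  Combining: V⁻¹·H⁻¹·Gy²·Sv²·N·F⁻¹·s³ = (kg⁻¹·m⁻²·s³·A) · (kg⁻¹·m⁻²·s²·A²) · (m⁴·s⁻⁴) · (m⁴·s⁻⁴) · (kg·m·s⁻²) · (kg·m²·s⁻⁴·A⁻²) · s³ = m⁷·s⁻⁶·A.
Both reduce to m⁷·s⁻⁶·A.

Yes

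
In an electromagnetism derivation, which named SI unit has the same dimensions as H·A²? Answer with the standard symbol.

J

H = kg·m²·s⁻²·A⁻².
Combining: H·A² = (kg·m²·s⁻²·A⁻²) · A² = kg·m²·s⁻².
kg·m²·s⁻² is the base-SI form of the joule.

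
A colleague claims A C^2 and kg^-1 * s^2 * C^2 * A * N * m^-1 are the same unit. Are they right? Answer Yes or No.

Yes

Left side:
  C = A·s = s·A (charge = current × time).
  So C² = s²·A².
  Combining: A·C² = A · (s²·A²) = s²·A³.
Right side:
  C = A·s = s·A (charge = current × time).
  So C² = s²·A².
  N = kg·m/s² = kg·m·s⁻² (force = mass × acceleration).
  Combining: kg⁻¹·s²·C²·A·N·m⁻¹ = kg⁻¹ · s² · (s²·A²) · A · (kg·m·s⁻²) · m⁻¹ = s²·A³.
Both reduce to s²·A³.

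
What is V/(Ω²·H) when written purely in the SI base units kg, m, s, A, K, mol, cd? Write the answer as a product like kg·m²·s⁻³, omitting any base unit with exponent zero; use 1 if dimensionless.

kg⁻²·m⁻⁴·s⁵·A⁵

Ω = V/A (resistance = voltage per current),
    = kg·m²·s⁻³·A⁻².
So Ω⁻² = kg⁻²·m⁻⁴·s⁶·A⁴.
H = Wb/A (inductance = flux per current),
    = kg·m²·s⁻²·A⁻².
So H⁻¹ = kg⁻¹·m⁻²·s²·A².
V = W/A (potential = power per current),
    = kg·m²·s⁻³·A⁻¹.
Combining: Ω⁻²·H⁻¹·V = (kg⁻²·m⁻⁴·s⁶·A⁴) · (kg⁻¹·m⁻²·s²·A²) · (kg·m²·s⁻³·A⁻¹) = kg⁻²·m⁻⁴·s⁵·A⁵.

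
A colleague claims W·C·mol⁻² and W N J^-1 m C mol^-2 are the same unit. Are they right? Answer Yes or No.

Left side:
  W = kg·m²·s⁻³.
  C = s·A.
  Combining: W·C·mol⁻² = (kg·m²·s⁻³) · (s·A) · mol⁻² = kg·m²·s⁻²·A·mol⁻².
Right side:
  W = kg·m²·s⁻³.
  N = kg·m·s⁻².
  J = kg·m²·s⁻².
  So J⁻¹ = kg⁻¹·m⁻²·s².
  C = s·A.
  Combining: W·N·J⁻¹·m·C·mol⁻² = (kg·m²·s⁻³) · (kg·m·s⁻²) · (kg⁻¹·m⁻²·s²) · m · (s·A) · mol⁻² = kg·m²·s⁻²·A·mol⁻².
Both reduce to kg·m²·s⁻²·A·mol⁻².

Yes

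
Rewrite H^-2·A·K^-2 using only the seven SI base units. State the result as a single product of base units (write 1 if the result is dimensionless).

H = kg·m²·s⁻²·A⁻².
So H⁻² = kg⁻²·m⁻⁴·s⁴·A⁴.
Combining: H⁻²·A·K⁻² = (kg⁻²·m⁻⁴·s⁴·A⁴) · A · K⁻² = kg⁻²·m⁻⁴·s⁴·A⁵·K⁻².

kg⁻²·m⁻⁴·s⁴·A⁵·K⁻²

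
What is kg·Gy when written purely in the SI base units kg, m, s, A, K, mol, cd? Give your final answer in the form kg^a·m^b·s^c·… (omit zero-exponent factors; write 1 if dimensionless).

kg·m²·s⁻²

Gy = J/kg (absorbed dose = energy per mass),
    = m²·s⁻².
Combining: kg·Gy = kg · (m²·s⁻²) = kg·m²·s⁻².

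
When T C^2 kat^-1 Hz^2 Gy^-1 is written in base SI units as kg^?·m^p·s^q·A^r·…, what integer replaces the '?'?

1

T = Wb/m² (flux density = flux per area),
    = kg·s⁻²·A⁻¹.
C = A·s = s·A (charge = current × time).
So C² = s²·A².
kat = mol/s = s⁻¹·mol (catalytic activity).
So kat⁻¹ = s·mol⁻¹.
Hz = 1/s = s⁻¹ (frequency is cycles per second).
So Hz² = s⁻².
Gy = J/kg (absorbed dose = energy per mass),
    = m²·s⁻².
So Gy⁻¹ = m⁻²·s².
Combining: T·C²·kat⁻¹·Hz²·Gy⁻¹ = (kg·s⁻²·A⁻¹) · (s²·A²) · (s·mol⁻¹) · s⁻² · (m⁻²·s²) = kg·m⁻²·s·A·mol⁻¹.
The exponent of kg is 1.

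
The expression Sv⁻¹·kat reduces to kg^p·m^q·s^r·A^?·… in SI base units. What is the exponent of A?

Sv = J/kg (equivalent dose = energy per mass),
    = m²·s⁻².
So Sv⁻¹ = m⁻²·s².
kat = mol/s = s⁻¹·mol (catalytic activity).
Combining: Sv⁻¹·kat = (m⁻²·s²) · (s⁻¹·mol) = m⁻²·s·mol.
The exponent of A is 0.

0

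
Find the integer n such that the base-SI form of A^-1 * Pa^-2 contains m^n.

2

Pa = kg·m⁻¹·s⁻².
So Pa⁻² = kg⁻²·m²·s⁴.
Combining: A⁻¹·Pa⁻² = A⁻¹ · (kg⁻²·m²·s⁴) = kg⁻²·m²·s⁴·A⁻¹.
The exponent of m is 2.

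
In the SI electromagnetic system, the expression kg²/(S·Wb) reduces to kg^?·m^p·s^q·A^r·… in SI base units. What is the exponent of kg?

2

S = 1/Ω (conductance is reciprocal resistance),
    = kg⁻¹·m⁻²·s³·A².
So S⁻¹ = kg·m²·s⁻³·A⁻².
Wb = V·s (flux: a volt is a weber per second),
    = kg·m²·s⁻²·A⁻¹.
So Wb⁻¹ = kg⁻¹·m⁻²·s²·A.
Combining: S⁻¹·kg²·Wb⁻¹ = (kg·m²·s⁻³·A⁻²) · kg² · (kg⁻¹·m⁻²·s²·A) = kg²·s⁻¹·A⁻¹.
The exponent of kg is 2.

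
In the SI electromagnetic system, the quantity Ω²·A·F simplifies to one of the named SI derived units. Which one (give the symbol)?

Ω = V/A (resistance = voltage per current),
    = kg·m²·s⁻³·A⁻².
So Ω² = kg²·m⁴·s⁻⁶·A⁻⁴.
F = C/V (capacitance = charge per voltage),
    = A·s/(kg·m²·s⁻³·A⁻¹) (substituting C and V),
    = kg⁻¹·m⁻²·s⁴·A².
Combining: Ω²·A·F = (kg²·m⁴·s⁻⁶·A⁻⁴) · A · (kg⁻¹·m⁻²·s⁴·A²) = kg·m²·s⁻²·A⁻¹.
kg·m²·s⁻²·A⁻¹ is the base-SI form of the weber.

Wb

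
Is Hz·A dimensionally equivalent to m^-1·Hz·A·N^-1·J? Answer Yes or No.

Yes

Left side:
  Hz = s⁻¹.
  Combining: Hz·A = s⁻¹ · A = s⁻¹·A.
Right side:
  Hz = s⁻¹.
  N = kg·m·s⁻².
  So N⁻¹ = kg⁻¹·m⁻¹·s².
  J = kg·m²·s⁻².
  Combining: m⁻¹·Hz·A·N⁻¹·J = m⁻¹ · s⁻¹ · A · (kg⁻¹·m⁻¹·s²) · (kg·m²·s⁻²) = s⁻¹·A.
Both reduce to s⁻¹·A.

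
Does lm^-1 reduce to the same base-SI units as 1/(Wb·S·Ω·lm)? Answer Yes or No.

No

Left side:
  lm = cd·sr = cd (luminous flux; sr is dimensionless).
  So lm⁻¹ = cd⁻¹.
Right side:
  Wb = kg·m²·s⁻²·A⁻¹.
  So Wb⁻¹ = kg⁻¹·m⁻²·s²·A.
  S = kg⁻¹·m⁻²·s³·A².
  So S⁻¹ = kg·m²·s⁻³·A⁻².
  Ω = kg·m²·s⁻³·A⁻².
  So Ω⁻¹ = kg⁻¹·m⁻²·s³·A².
  lm = cd.
  So lm⁻¹ = cd⁻¹.
  Combining: Wb⁻¹·S⁻¹·Ω⁻¹·lm⁻¹ = (kg⁻¹·m⁻²·s²·A) · (kg·m²·s⁻³·A⁻²) · (kg⁻¹·m⁻²·s³·A²) · cd⁻¹ = kg⁻¹·m⁻²·s²·A·cd⁻¹.
Left is cd⁻¹; right is kg⁻¹·m⁻²·s²·A·cd⁻¹ — different.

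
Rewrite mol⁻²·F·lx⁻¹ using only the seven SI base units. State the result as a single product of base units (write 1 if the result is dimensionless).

kg⁻¹·s⁴·A²·mol⁻²·cd⁻¹

F = kg⁻¹·m⁻²·s⁴·A².
lx = m⁻²·cd.
So lx⁻¹ = m²·cd⁻¹.
Combining: mol⁻²·F·lx⁻¹ = mol⁻² · (kg⁻¹·m⁻²·s⁴·A²) · (m²·cd⁻¹) = kg⁻¹·s⁴·A²·mol⁻²·cd⁻¹.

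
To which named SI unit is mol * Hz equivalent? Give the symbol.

kat

Hz = s⁻¹.
Combining: mol·Hz = mol · s⁻¹ = s⁻¹·mol.
s⁻¹·mol is the base-SI form of the katal.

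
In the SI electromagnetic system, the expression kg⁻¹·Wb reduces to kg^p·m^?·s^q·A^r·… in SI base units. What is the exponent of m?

Wb = kg·m²·s⁻²·A⁻¹.
Combining: kg⁻¹·Wb = kg⁻¹ · (kg·m²·s⁻²·A⁻¹) = m²·s⁻²·A⁻¹.
The exponent of m is 2.

2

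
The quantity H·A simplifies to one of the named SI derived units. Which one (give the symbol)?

Wb

H = Wb/A (inductance = flux per current),
    = kg·m²·s⁻²·A⁻².
Combining: H·A = (kg·m²·s⁻²·A⁻²) · A = kg·m²·s⁻²·A⁻¹.
kg·m²·s⁻²·A⁻¹ is the base-SI form of the weber.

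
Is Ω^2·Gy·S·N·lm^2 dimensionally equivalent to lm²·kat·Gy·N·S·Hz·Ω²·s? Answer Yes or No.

No

Left side:
  Ω = kg·m²·s⁻³·A⁻².
  So Ω² = kg²·m⁴·s⁻⁶·A⁻⁴.
  Gy = m²·s⁻².
  S = kg⁻¹·m⁻²·s³·A².
  N = kg·m·s⁻².
  lm = cd.
  So lm² = cd².
  Combining: Ω²·Gy·S·N·lm² = (kg²·m⁴·s⁻⁶·A⁻⁴) · (m²·s⁻²) · (kg⁻¹·m⁻²·s³·A²) · (kg·m·s⁻²) · cd² = kg²·m⁵·s⁻⁷·A⁻²·cd².
Right side:
  lm = cd·sr = cd (luminous flux; sr is dimensionless).
  So lm² = cd².
  kat = mol/s = s⁻¹·mol (catalytic activity).
  Gy = J/kg (absorbed dose = energy per mass),
      = m²·s⁻².
  N = kg·m/s² = kg·m·s⁻² (force = mass × acceleration).
  S = 1/Ω (conductance is reciprocal resistance),
      = kg⁻¹·m⁻²·s³·A².
  Hz = 1/s = s⁻¹ (frequency is cycles per second).
  Ω = V/A (resistance = voltage per current),
      = kg·m²·s⁻³·A⁻².
  So Ω² = kg²·m⁴·s⁻⁶·A⁻⁴.
  Combining: lm²·kat·Gy·N·S·Hz·Ω²·s = cd² · (s⁻¹·mol) · (m²·s⁻²) · (kg·m·s⁻²) · (kg⁻¹·m⁻²·s³·A²) · s⁻¹ · (kg²·m⁴·s⁻⁶·A⁻⁴) · s = kg²·m⁵·s⁻⁸·A⁻²·mol·cd².
Left is kg²·m⁵·s⁻⁷·A⁻²·cd²; right is kg²·m⁵·s⁻⁸·A⁻²·mol·cd² — different.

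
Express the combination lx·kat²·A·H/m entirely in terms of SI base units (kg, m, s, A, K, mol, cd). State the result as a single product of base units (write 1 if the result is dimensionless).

lx = lm/m² (illuminance = luminous flux per area),
    = m⁻²·cd.
kat = mol/s = s⁻¹·mol (catalytic activity).
So kat² = s⁻²·mol².
H = Wb/A (inductance = flux per current),
    = kg·m²·s⁻²·A⁻².
Combining: lx·kat²·m⁻¹·A·H = (m⁻²·cd) · (s⁻²·mol²) · m⁻¹ · A · (kg·m²·s⁻²·A⁻²) = kg·m⁻¹·s⁻⁴·A⁻¹·mol²·cd.

kg·m⁻¹·s⁻⁴·A⁻¹·mol²·cd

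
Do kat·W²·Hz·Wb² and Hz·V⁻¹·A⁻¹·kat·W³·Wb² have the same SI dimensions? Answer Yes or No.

Left side:
  kat = s⁻¹·mol.
  W = kg·m²·s⁻³.
  So W² = kg²·m⁴·s⁻⁶.
  Hz = s⁻¹.
  Wb = kg·m²·s⁻²·A⁻¹.
  So Wb² = kg²·m⁴·s⁻⁴·A⁻².
  Combining: kat·W²·Hz·Wb² = (s⁻¹·mol) · (kg²·m⁴·s⁻⁶) · s⁻¹ · (kg²·m⁴·s⁻⁴·A⁻²) = kg⁴·m⁸·s⁻¹²·A⁻²·mol.
Right side:
  Hz = s⁻¹.
  V = kg·m²·s⁻³·A⁻¹.
  So V⁻¹ = kg⁻¹·m⁻²·s³·A.
  kat = s⁻¹·mol.
  W = kg·m²·s⁻³.
  So W³ = kg³·m⁶·s⁻⁹.
  Wb = kg·m²·s⁻²·A⁻¹.
  So Wb² = kg²·m⁴·s⁻⁴·A⁻².
  Combining: Hz·V⁻¹·A⁻¹·kat·W³·Wb² = s⁻¹ · (kg⁻¹·m⁻²·s³·A) · A⁻¹ · (s⁻¹·mol) · (kg³·m⁶·s⁻⁹) · (kg²·m⁴·s⁻⁴·A⁻²) = kg⁴·m⁸·s⁻¹²·A⁻²·mol.
Both reduce to kg⁴·m⁸·s⁻¹²·A⁻²·mol.

Yes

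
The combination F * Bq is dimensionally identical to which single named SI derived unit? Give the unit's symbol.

F = C/V (capacitance = charge per voltage),
    = A·s/(kg·m²·s⁻³·A⁻¹) (substituting C and V),
    = kg⁻¹·m⁻²·s⁴·A².
Bq = 1/s = s⁻¹ (activity is decays per second).
Combining: F·Bq = (kg⁻¹·m⁻²·s⁴·A²) · s⁻¹ = kg⁻¹·m⁻²·s³·A².
kg⁻¹·m⁻²·s³·A² is the base-SI form of the siemens.

S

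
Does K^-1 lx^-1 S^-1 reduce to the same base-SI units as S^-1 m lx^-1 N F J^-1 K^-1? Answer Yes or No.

No

Left side:
  lx = m⁻²·cd.
  So lx⁻¹ = m²·cd⁻¹.
  S = kg⁻¹·m⁻²·s³·A².
  So S⁻¹ = kg·m²·s⁻³·A⁻².
  Combining: K⁻¹·lx⁻¹·S⁻¹ = K⁻¹ · (m²·cd⁻¹) · (kg·m²·s⁻³·A⁻²) = kg·m⁴·s⁻³·A⁻²·K⁻¹·cd⁻¹.
Right side:
  S = kg⁻¹·m⁻²·s³·A².
  So S⁻¹ = kg·m²·s⁻³·A⁻².
  lx = m⁻²·cd.
  So lx⁻¹ = m²·cd⁻¹.
  N = kg·m·s⁻².
  F = kg⁻¹·m⁻²·s⁴·A².
  J = kg·m²·s⁻².
  So J⁻¹ = kg⁻¹·m⁻²·s².
  Combining: S⁻¹·m·lx⁻¹·N·F·J⁻¹·K⁻¹ = (kg·m²·s⁻³·A⁻²) · m · (m²·cd⁻¹) · (kg·m·s⁻²) · (kg⁻¹·m⁻²·s⁴·A²) · (kg⁻¹·m⁻²·s²) · K⁻¹ = m²·s·K⁻¹·cd⁻¹.
Left is kg·m⁴·s⁻³·A⁻²·K⁻¹·cd⁻¹; right is m²·s·K⁻¹·cd⁻¹ — different.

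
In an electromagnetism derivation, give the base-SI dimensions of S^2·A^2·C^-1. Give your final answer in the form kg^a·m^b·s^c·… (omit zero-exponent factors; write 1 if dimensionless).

S = kg⁻¹·m⁻²·s³·A².
So S² = kg⁻²·m⁻⁴·s⁶·A⁴.
C = s·A.
So C⁻¹ = s⁻¹·A⁻¹.
Combining: S²·A²·C⁻¹ = (kg⁻²·m⁻⁴·s⁶·A⁴) · A² · (s⁻¹·A⁻¹) = kg⁻²·m⁻⁴·s⁵·A⁵.

kg⁻²·m⁻⁴·s⁵·A⁵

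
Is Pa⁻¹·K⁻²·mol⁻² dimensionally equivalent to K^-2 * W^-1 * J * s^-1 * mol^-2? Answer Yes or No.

No

Left side:
  Pa = kg·m⁻¹·s⁻².
  So Pa⁻¹ = kg⁻¹·m·s².
  Combining: Pa⁻¹·K⁻²·mol⁻² = (kg⁻¹·m·s²) · K⁻² · mol⁻² = kg⁻¹·m·s²·K⁻²·mol⁻².
Right side:
  W = kg·m²·s⁻³.
  So W⁻¹ = kg⁻¹·m⁻²·s³.
  J = kg·m²·s⁻².
  Combining: K⁻²·W⁻¹·J·s⁻¹·mol⁻² = K⁻² · (kg⁻¹·m⁻²·s³) · (kg·m²·s⁻²) · s⁻¹ · mol⁻² = K⁻²·mol⁻².
Left is kg⁻¹·m·s²·K⁻²·mol⁻²; right is K⁻²·mol⁻² — different.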